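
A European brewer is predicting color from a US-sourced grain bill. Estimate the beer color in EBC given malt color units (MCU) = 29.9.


SRM = 1.4922·MCU^0.6859;  EBC = SRM·1.97
SRM = 1.4922·29.9^0.6859 = 15.3458
EBC = 15.3458·1.97

30.2313 EBC


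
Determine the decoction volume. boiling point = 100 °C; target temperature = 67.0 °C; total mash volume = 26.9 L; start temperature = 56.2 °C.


V_dec = V_total·(T_target − T_start)/(T_boil − T_start)
V_dec = 26.9·(67.0 − 56.2)/(100 − 56.2)

6.6329 L


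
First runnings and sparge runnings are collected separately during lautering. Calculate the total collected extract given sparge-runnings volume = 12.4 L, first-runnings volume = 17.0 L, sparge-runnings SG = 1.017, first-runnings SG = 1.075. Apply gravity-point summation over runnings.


total = Σ (SG_i − 1)·1000·V_i
first = (1.075 − 1)·1000·17.0 = 1275.0000
sparge = (1.017 − 1)·1000·12.4 = 210.8000
total = 1275.0000 + 210.8000

1485.8000 gravity·L


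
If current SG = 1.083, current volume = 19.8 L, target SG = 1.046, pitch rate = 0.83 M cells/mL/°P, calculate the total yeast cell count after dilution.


V_w = V·((SG_c−1)/(SG_t−1)−1);  °P = 259 − 259/SG_t;  cells = rate·(V+V_w)·°P
V_w = 19.8·((1.083−1)/(1.046−1)−1) = 15.9261
V_final = 19.8 + 15.9261 = 35.7261
°P = 259 − 259/1.046 = 11.3901
cells = 0.83·35.7261·11.3901

337.7454 billion cells


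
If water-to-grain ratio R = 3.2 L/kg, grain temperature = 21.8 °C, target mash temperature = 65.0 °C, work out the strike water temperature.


T_strike = (0.41/R)·(T_mash − T_grain) + T_mash
T_strike = (0.41/3.2)·(65.0 − 21.8) + 65.0

70.5350 °C


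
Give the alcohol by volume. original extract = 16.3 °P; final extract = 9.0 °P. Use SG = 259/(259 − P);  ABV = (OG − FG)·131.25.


OG = 259/(259 − 16.3) = 1.0672
FG = 259/(259 − 9.0) = 1.0360
ABV = (1.0672 − 1.0360)·131.25

4.0899 % ABV


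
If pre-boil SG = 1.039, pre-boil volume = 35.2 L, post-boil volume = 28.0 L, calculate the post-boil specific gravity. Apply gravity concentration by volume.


SG_post = 1 + (SG_pre − 1)·V_pre/V_post
pts_pre = (1.039 − 1)·1000 = 39.0000
pts_post = 39.0000·35.2/28.0 = 49.0286
SG_post = 1 + 49.0286/1000

1.0490


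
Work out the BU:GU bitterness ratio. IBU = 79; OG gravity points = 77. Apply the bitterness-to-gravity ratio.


BU:GU = IBU / OG_points
BU:GU = 79 / 77

1.0260


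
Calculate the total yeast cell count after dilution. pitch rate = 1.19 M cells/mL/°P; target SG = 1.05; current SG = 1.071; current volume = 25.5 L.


V_w = V·((SG_c−1)/(SG_t−1)−1);  °P = 259 − 259/SG_t;  cells = rate·(V+V_w)·°P
V_w = 25.5·((1.071−1)/(1.05−1)−1) = 10.7100
V_final = 25.5 + 10.7100 = 36.2100
°P = 259 − 259/1.05 = 12.3333
cells = 1.19·36.2100·12.3333

531.4421 billion cells


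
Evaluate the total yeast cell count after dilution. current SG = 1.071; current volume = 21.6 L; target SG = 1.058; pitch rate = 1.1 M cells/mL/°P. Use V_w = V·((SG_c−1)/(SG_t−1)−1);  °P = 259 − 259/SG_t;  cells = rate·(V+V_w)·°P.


V_w = 21.6·((1.071−1)/(1.058−1)−1) = 4.8414
V_final = 21.6 + 4.8414 = 26.4414
°P = 259 − 259/1.058 = 14.1985
cells = 1.1·26.4414·14.1985

412.9704 billion cells


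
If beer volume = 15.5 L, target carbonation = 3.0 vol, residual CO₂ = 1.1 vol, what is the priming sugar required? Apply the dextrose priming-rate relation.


sugar = (target − residual)·4.0·V
sugar = (3.0 − 1.1)·4.0·15.5

117.8000 g


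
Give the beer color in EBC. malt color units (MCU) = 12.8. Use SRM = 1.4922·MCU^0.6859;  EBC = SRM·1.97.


SRM = 1.4922·12.8^0.6859 = 8.5756
EBC = 8.5756·1.97

16.8938 EBC


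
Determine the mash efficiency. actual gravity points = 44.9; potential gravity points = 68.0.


efficiency = actual / potential × 100
efficiency = 44.9 / 68.0 × 100

66.0294 %


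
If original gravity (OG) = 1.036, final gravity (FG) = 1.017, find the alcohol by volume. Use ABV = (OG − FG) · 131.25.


ABV = (1.036 − 1.017) · 131.25

2.4938 % ABV


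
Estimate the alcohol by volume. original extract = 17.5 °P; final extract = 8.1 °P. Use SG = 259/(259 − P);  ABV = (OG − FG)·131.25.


OG = 259/(259 − 17.5) = 1.0725
FG = 259/(259 − 8.1) = 1.0323
ABV = (1.0725 − 1.0323)·131.25

5.2736 % ABV


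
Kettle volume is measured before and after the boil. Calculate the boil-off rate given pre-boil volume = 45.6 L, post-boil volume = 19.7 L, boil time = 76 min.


rate = (V_pre − V_post) / (t_min/60)
rate = (45.6 − 19.7) / (76/60)

20.4474 L/hr


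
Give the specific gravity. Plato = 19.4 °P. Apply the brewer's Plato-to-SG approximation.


SG = 259/(259 − P)
SG = 259/(259 − 19.4)

1.0810


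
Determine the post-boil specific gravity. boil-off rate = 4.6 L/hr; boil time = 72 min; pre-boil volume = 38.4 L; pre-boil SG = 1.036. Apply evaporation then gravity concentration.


V_post = V_pre − rate·(t/60);  SG_post = 1 + (SG_pre−1)·V_pre/V_post
V_post = 38.4 − 4.6·(72/60) = 32.8800
SG_post = 1 + (1.036 − 1)·38.4/32.8800

1.0420


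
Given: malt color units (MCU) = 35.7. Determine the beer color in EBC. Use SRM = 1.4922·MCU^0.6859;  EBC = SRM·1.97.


SRM = 1.4922·35.7^0.6859 = 17.3301
EBC = 17.3301·1.97

34.1404 EBC


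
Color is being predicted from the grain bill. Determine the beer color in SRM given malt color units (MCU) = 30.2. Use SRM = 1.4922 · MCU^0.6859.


SRM = 1.4922 · 30.2^0.6859

15.4513 SRM


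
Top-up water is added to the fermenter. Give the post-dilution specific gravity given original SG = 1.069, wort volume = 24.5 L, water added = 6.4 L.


SG_new = 1 + (SG_old − 1)·V_old/(V_old + V_water)
pts = (1.069 − 1)·1000·24.5/(24.5 + 6.4) = 54.7087
SG_new = 1 + 54.7087/1000

1.0547


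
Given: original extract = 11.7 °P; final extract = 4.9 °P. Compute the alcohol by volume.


SG = 259/(259 − P);  ABV = (OG − FG)·131.25
OG = 259/(259 − 11.7) = 1.0473
FG = 259/(259 − 4.9) = 1.0193
ABV = (1.0473 − 1.0193)·131.25

3.6786 % ABV


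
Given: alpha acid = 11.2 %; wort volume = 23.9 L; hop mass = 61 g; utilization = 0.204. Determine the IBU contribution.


IBU = (α/100)·mass·U·1000 / V
IBU = (11.2/100)·61·0.204·1000 / 23.9

58.3150 IBU


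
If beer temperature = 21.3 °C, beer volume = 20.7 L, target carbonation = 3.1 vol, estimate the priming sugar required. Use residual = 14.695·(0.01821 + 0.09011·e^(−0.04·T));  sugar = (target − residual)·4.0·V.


residual = 14.695·(0.01821 + 0.09011·e^(−0.04·21.3)) = 0.8324
sugar = (3.1 − 0.8324)·4.0·20.7

187.7545 g


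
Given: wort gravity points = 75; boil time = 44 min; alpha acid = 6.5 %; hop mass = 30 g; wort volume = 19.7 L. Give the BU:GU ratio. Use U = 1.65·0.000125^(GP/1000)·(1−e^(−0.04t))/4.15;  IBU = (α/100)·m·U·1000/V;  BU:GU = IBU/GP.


U = 1.65·0.000125^(75/1000)·(1−e^(−0.04·44))/4.15 = 0.1678
IBU = (6.5/100)·30·0.1678·1000/19.7 = 16.6065
BU:GU = 16.6065/75

0.2214


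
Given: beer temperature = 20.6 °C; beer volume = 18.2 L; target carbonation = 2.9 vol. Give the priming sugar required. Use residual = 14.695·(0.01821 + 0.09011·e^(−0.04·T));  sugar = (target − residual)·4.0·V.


residual = 14.695·(0.01821 + 0.09011·e^(−0.04·20.6)) = 0.8485
sugar = (2.9 − 0.8485)·4.0·18.2

149.3512 g


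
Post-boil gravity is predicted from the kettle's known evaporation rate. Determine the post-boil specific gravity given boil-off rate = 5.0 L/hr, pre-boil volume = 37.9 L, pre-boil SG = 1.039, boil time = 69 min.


V_post = V_pre − rate·(t/60);  SG_post = 1 + (SG_pre−1)·V_pre/V_post
V_post = 37.9 − 5.0·(69/60) = 32.1500
SG_post = 1 + (1.039 − 1)·37.9/32.1500

1.0460


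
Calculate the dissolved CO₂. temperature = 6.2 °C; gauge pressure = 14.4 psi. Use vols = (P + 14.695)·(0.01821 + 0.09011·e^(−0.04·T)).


vols = (14.4 + 14.695)·(0.01821 + 0.09011·e^(−0.04·6.2))

2.5757 volumes


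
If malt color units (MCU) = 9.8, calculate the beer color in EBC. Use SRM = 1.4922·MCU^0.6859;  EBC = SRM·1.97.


SRM = 1.4922·9.8^0.6859 = 7.1402
EBC = 7.1402·1.97

14.0661 EBC


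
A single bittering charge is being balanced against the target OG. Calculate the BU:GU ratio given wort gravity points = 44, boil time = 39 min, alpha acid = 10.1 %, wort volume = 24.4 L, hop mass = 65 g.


U = 1.65·0.000125^(GP/1000)·(1−e^(−0.04t))/4.15;  IBU = (α/100)·m·U·1000/V;  BU:GU = IBU/GP
U = 1.65·0.000125^(44/1000)·(1−e^(−0.04·39))/4.15 = 0.2115
IBU = (10.1/100)·65·0.2115·1000/24.4 = 56.8980
BU:GU = 56.8980/44

1.2931


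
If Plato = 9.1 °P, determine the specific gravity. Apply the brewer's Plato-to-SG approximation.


SG = 259/(259 − P)
SG = 259/(259 − 9.1)

1.0364


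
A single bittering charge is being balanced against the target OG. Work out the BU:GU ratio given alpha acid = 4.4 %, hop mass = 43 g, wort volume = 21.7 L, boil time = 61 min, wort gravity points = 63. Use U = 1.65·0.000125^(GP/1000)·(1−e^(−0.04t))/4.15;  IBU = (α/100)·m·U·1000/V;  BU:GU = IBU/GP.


U = 1.65·0.000125^(63/1000)·(1−e^(−0.04·61))/4.15 = 0.2060
IBU = (4.4/100)·43·0.2060·1000/21.7 = 17.9637
BU:GU = 17.9637/63

0.2851


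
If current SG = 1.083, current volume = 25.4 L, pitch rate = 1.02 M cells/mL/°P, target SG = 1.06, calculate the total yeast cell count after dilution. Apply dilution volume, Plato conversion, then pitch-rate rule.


V_w = V·((SG_c−1)/(SG_t−1)−1);  °P = 259 − 259/SG_t;  cells = rate·(V+V_w)·°P
V_w = 25.4·((1.083−1)/(1.06−1)−1) = 9.7367
V_final = 25.4 + 9.7367 = 35.1367
°P = 259 − 259/1.06 = 14.6604
cells = 1.02·35.1367·14.6604

525.4191 billion cells


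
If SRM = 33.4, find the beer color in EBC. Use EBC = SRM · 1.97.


EBC = 33.4 · 1.97

65.7980 EBC


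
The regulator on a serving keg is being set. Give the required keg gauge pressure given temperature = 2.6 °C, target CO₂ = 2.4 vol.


psi = vols/(0.01821 + 0.09011·e^(−0.04·T)) − 14.695
psi = 2.4/(0.01821 + 0.09011·e^(−0.04·2.6)) − 14.695

9.4452 psi


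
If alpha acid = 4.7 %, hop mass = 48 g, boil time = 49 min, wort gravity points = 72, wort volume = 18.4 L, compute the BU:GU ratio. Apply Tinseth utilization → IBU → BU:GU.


U = 1.65·0.000125^(GP/1000)·(1−e^(−0.04t))/4.15;  IBU = (α/100)·m·U·1000/V;  BU:GU = IBU/GP
U = 1.65·0.000125^(72/1000)·(1−e^(−0.04·49))/4.15 = 0.1788
IBU = (4.7/100)·48·0.1788·1000/18.4 = 21.9280
BU:GU = 21.9280/72

0.3046


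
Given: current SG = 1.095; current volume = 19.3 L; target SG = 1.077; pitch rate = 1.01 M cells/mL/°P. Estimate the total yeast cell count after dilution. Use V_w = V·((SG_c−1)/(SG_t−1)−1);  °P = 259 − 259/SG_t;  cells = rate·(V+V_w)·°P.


V_w = 19.3·((1.095−1)/(1.077−1)−1) = 4.5117
V_final = 19.3 + 4.5117 = 23.8117
°P = 259 − 259/1.077 = 18.5172
cells = 1.01·23.8117·18.5172

445.3345 billion cells


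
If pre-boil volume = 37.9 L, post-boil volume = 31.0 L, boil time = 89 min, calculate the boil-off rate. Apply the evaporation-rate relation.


rate = (V_pre − V_post) / (t_min/60)
rate = (37.9 − 31.0) / (89/60)

4.6517 L/hr


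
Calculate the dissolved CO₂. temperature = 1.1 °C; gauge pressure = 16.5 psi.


vols = (P + 14.695)·(0.01821 + 0.09011·e^(−0.04·T))
vols = (16.5 + 14.695)·(0.01821 + 0.09011·e^(−0.04·1.1))

3.2580 volumes


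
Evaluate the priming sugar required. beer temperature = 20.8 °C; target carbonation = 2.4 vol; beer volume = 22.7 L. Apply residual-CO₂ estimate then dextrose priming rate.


residual = 14.695·(0.01821 + 0.09011·e^(−0.04·T));  sugar = (target − residual)·4.0·V
residual = 14.695·(0.01821 + 0.09011·e^(−0.04·20.8)) = 0.8438
sugar = (2.4 − 0.8438)·4.0·22.7

141.2990 g


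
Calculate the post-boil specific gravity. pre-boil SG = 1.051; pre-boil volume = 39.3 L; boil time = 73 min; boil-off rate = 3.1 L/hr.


V_post = V_pre − rate·(t/60);  SG_post = 1 + (SG_pre−1)·V_pre/V_post
V_post = 39.3 − 3.1·(73/60) = 35.5283
SG_post = 1 + (1.051 − 1)·39.3/35.5283

1.0564


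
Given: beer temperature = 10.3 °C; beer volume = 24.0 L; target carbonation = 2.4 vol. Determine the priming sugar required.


residual = 14.695·(0.01821 + 0.09011·e^(−0.04·T));  sugar = (target − residual)·4.0·V
residual = 14.695·(0.01821 + 0.09011·e^(−0.04·10.3)) = 1.1446
sugar = (2.4 − 1.1446)·4.0·24.0

120.5161 g


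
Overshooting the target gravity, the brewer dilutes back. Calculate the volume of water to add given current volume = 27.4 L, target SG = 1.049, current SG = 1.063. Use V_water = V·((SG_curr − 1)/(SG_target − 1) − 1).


V_water = 27.4·((1.063 − 1)/(1.049 − 1) − 1)

7.8286 L


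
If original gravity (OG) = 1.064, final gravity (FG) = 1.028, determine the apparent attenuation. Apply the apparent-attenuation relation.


AA = (OG − FG)/(OG − 1) · 100
AA = (1.064 − 1.028)/(1.064 − 1) · 100

56.2500 %


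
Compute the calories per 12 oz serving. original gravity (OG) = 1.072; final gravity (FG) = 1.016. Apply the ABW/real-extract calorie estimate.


ABW = (OG−FG)·131.25·0.79/FG;  °P = 259 − 259/SG (for OG→OE and FG→AE);  RE = 0.1808·OE + 0.8192·AE;  Cal = (6.9·ABW + 4·(RE−0.1))·FG·3.55
ABW = (1.072 − 1.016)·131.25·0.79/1.016 = 5.7151
OE = 259 − 259/1.072 = 17.3955 °P
AE = 259 − 259/1.016 = 4.0787 °P
RE = 0.1808·17.3955 + 0.8192·4.0787 = 6.4864 °P
Cal = (6.9·5.7151 + 4·(6.4864−0.1))·1.016·3.55

234.3683 kcal


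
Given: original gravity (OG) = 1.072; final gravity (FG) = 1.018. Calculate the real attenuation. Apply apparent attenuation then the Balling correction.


AA = (OG−FG)/(OG−1)·100;  RA = AA·0.8192
AA = (1.072 − 1.018)/(1.072 − 1)·100 = 75.0000
RA = 75.0000·0.8192

61.4400 %


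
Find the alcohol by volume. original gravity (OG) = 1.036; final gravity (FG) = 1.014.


ABV = (OG − FG) · 131.25
ABV = (1.036 − 1.014) · 131.25

2.8875 % ABV


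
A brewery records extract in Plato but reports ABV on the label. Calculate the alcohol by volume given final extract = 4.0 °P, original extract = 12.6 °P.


SG = 259/(259 − P);  ABV = (OG − FG)·131.25
OG = 259/(259 − 12.6) = 1.0511
FG = 259/(259 − 4.0) = 1.0157
ABV = (1.0511 − 1.0157)·131.25

4.6528 % ABV


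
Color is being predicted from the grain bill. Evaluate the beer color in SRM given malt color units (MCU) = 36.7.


SRM = 1.4922 · MCU^0.6859
SRM = 1.4922 · 36.7^0.6859

17.6617 SRM


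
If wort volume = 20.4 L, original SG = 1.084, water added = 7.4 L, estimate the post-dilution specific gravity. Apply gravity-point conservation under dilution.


SG_new = 1 + (SG_old − 1)·V_old/(V_old + V_water)
pts = (1.084 − 1)·1000·20.4/(20.4 + 7.4) = 61.6403
SG_new = 1 + 61.6403/1000

1.0616


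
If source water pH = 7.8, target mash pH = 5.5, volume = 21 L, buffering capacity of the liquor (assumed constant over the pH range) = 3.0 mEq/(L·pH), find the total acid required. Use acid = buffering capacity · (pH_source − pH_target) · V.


acid = 3.0 · (7.8 − 5.5) · 21

144.9000 mEq


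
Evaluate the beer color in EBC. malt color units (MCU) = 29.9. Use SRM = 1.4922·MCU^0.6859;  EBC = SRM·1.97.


SRM = 1.4922·29.9^0.6859 = 15.3458
EBC = 15.3458·1.97

30.2313 EBC


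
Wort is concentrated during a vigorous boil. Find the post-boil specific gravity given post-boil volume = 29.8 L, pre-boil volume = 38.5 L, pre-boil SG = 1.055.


SG_post = 1 + (SG_pre − 1)·V_pre/V_post
pts_pre = (1.055 − 1)·1000 = 55.0000
pts_post = 55.0000·38.5/29.8 = 71.0570
SG_post = 1 + 71.0570/1000

1.0711


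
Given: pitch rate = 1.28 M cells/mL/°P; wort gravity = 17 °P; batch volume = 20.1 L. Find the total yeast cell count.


cells (billions) = rate · V_L · °P
cells = 1.28 · 20.1 · 17

437.3760 billion cells


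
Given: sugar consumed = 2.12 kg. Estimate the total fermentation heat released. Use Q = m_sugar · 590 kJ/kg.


Q = 2.12 · 590

1250.8000 kJ


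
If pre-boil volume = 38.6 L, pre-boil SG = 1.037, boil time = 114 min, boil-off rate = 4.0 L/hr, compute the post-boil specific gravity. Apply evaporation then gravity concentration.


V_post = V_pre − rate·(t/60);  SG_post = 1 + (SG_pre−1)·V_pre/V_post
V_post = 38.6 − 4.0·(114/60) = 31.0000
SG_post = 1 + (1.037 − 1)·38.6/31.0000

1.0461


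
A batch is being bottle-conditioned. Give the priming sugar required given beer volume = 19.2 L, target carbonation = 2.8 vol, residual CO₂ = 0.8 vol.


sugar = (target − residual)·4.0·V
sugar = (2.8 − 0.8)·4.0·19.2

153.6000 g


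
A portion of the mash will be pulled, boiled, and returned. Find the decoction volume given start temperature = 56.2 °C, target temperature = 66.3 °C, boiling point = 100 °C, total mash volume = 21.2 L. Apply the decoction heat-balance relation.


V_dec = V_total·(T_target − T_start)/(T_boil − T_start)
V_dec = 21.2·(66.3 − 56.2)/(100 − 56.2)

4.8886 L


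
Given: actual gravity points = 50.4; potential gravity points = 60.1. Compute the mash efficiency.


efficiency = actual / potential × 100
efficiency = 50.4 / 60.1 × 100

83.8602 %


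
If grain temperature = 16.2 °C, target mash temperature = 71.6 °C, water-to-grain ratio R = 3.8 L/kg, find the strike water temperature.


T_strike = (0.41/R)·(T_mash − T_grain) + T_mash
T_strike = (0.41/3.8)·(71.6 − 16.2) + 71.6

77.5774 °C


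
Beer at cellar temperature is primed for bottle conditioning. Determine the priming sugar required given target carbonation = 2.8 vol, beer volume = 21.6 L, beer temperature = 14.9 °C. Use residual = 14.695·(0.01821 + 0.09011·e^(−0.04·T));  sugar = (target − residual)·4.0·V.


residual = 14.695·(0.01821 + 0.09011·e^(−0.04·14.9)) = 0.9972
sugar = (2.8 − 0.9972)·4.0·21.6

155.7596 g


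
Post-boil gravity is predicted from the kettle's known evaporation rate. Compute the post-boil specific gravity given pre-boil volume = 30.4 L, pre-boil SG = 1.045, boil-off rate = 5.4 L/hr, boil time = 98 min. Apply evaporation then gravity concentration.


V_post = V_pre − rate·(t/60);  SG_post = 1 + (SG_pre−1)·V_pre/V_post
V_post = 30.4 − 5.4·(98/60) = 21.5800
SG_post = 1 + (1.045 − 1)·30.4/21.5800

1.0634


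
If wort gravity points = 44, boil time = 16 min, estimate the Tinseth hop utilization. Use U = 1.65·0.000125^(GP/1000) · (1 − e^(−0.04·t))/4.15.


bigness = 1.65·0.000125^(44/1000) = 1.1111
boil_factor = (1 − e^(−0.04·16))/4.15 = 0.1139
U = 1.1111 · 0.1139

0.1266


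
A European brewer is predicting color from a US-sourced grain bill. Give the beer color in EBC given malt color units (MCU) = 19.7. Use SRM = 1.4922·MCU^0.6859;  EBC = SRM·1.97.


SRM = 1.4922·19.7^0.6859 = 11.5266
EBC = 11.5266·1.97

22.7074 EBC


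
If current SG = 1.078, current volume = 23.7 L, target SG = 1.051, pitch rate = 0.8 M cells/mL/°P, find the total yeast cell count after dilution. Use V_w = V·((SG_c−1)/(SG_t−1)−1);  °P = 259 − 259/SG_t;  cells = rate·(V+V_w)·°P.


V_w = 23.7·((1.078−1)/(1.051−1)−1) = 12.5471
V_final = 23.7 + 12.5471 = 36.2471
°P = 259 − 259/1.051 = 12.5680
cells = 0.8·36.2471·12.5680

364.4433 billion cells


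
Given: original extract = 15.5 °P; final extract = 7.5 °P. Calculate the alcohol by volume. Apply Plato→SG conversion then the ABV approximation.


SG = 259/(259 − P);  ABV = (OG − FG)·131.25
OG = 259/(259 − 15.5) = 1.0637
FG = 259/(259 − 7.5) = 1.0298
ABV = (1.0637 − 1.0298)·131.25

4.4407 % ABV


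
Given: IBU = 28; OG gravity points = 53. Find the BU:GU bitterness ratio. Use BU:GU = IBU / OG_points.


BU:GU = 28 / 53

0.5283


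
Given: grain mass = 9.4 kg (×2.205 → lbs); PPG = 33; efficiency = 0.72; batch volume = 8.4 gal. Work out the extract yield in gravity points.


points = lbs × PPG × eff / vol
lbs = 9.4 × 2.205 = 20.7270
points = 20.7270 × 33 × 0.72 / 8.4

58.6278 points


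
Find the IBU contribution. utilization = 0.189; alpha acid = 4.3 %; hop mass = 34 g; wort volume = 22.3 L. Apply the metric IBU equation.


IBU = (α/100)·mass·U·1000 / V
IBU = (4.3/100)·34·0.189·1000 / 22.3

12.3909 IBU


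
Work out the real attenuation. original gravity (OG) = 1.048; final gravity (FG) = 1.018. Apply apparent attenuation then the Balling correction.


AA = (OG−FG)/(OG−1)·100;  RA = AA·0.8192
AA = (1.048 − 1.018)/(1.048 − 1)·100 = 62.5000
RA = 62.5000·0.8192

51.2000 %


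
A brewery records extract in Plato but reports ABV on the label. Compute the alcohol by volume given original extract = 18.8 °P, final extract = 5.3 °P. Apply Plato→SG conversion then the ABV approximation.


SG = 259/(259 − P);  ABV = (OG − FG)·131.25
OG = 259/(259 − 18.8) = 1.0783
FG = 259/(259 − 5.3) = 1.0209
ABV = (1.0783 − 1.0209)·131.25

7.5308 % ABV


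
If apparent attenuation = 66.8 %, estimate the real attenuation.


RA = AA · 0.8192
RA = 66.8 · 0.8192

54.7226 %


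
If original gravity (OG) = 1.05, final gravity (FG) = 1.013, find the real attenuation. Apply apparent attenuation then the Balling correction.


AA = (OG−FG)/(OG−1)·100;  RA = AA·0.8192
AA = (1.05 − 1.013)/(1.05 − 1)·100 = 74.0000
RA = 74.0000·0.8192

60.6208 %


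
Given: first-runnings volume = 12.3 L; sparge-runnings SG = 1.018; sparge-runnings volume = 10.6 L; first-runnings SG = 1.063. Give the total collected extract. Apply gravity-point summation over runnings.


total = Σ (SG_i − 1)·1000·V_i
first = (1.063 − 1)·1000·12.3 = 774.9000
sparge = (1.018 − 1)·1000·10.6 = 190.8000
total = 774.9000 + 190.8000

965.7000 gravity·L


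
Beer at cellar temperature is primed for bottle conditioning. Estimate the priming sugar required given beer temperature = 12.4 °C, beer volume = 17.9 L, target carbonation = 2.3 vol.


residual = 14.695·(0.01821 + 0.09011·e^(−0.04·T));  sugar = (target − residual)·4.0·V
residual = 14.695·(0.01821 + 0.09011·e^(−0.04·12.4)) = 1.0740
sugar = (2.3 − 1.0740)·4.0·17.9

87.7843 g


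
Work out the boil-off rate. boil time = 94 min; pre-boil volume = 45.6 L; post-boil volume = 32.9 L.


rate = (V_pre − V_post) / (t_min/60)
rate = (45.6 − 32.9) / (94/60)

8.1064 L/hr


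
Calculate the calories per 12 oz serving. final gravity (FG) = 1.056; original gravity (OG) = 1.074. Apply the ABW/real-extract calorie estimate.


ABW = (OG−FG)·131.25·0.79/FG;  °P = 259 − 259/SG (for OG→OE and FG→AE);  RE = 0.1808·OE + 0.8192·AE;  Cal = (6.9·ABW + 4·(RE−0.1))·FG·3.55
ABW = (1.074 − 1.056)·131.25·0.79/1.056 = 1.7674
OE = 259 − 259/1.074 = 17.8454 °P
AE = 259 − 259/1.056 = 13.7348 °P
RE = 0.1808·17.8454 + 0.8192·13.7348 = 14.4780 °P
Cal = (6.9·1.7674 + 4·(14.4780−0.1))·1.056·3.55

261.3185 kcal


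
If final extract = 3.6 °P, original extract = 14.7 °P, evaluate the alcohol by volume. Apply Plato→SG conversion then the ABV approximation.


SG = 259/(259 − P);  ABV = (OG − FG)·131.25
OG = 259/(259 − 14.7) = 1.0602
FG = 259/(259 − 3.6) = 1.0141
ABV = (1.0602 − 1.0141)·131.25

6.0475 % ABV


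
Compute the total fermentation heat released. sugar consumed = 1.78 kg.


Q = m_sugar · 590 kJ/kg
Q = 1.78 · 590

1050.2000 kJ


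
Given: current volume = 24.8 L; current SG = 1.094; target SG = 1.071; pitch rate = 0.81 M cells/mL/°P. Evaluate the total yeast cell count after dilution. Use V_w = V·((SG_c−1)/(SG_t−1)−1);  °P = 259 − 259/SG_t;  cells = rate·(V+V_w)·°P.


V_w = 24.8·((1.094−1)/(1.071−1)−1) = 8.0338
V_final = 24.8 + 8.0338 = 32.8338
°P = 259 − 259/1.071 = 17.1699
cells = 0.81·32.8338·17.1699

456.6409 billion cells


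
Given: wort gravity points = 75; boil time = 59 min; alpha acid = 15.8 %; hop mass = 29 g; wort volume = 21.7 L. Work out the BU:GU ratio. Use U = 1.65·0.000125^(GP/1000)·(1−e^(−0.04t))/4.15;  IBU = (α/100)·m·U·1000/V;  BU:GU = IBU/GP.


U = 1.65·0.000125^(75/1000)·(1−e^(−0.04·59))/4.15 = 0.1835
IBU = (15.8/100)·29·0.1835·1000/21.7 = 38.7459
BU:GU = 38.7459/75

0.5166


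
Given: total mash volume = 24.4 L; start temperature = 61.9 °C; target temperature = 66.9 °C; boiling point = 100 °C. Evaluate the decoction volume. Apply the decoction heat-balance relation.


V_dec = V_total·(T_target − T_start)/(T_boil − T_start)
V_dec = 24.4·(66.9 − 61.9)/(100 − 61.9)

3.2021 L


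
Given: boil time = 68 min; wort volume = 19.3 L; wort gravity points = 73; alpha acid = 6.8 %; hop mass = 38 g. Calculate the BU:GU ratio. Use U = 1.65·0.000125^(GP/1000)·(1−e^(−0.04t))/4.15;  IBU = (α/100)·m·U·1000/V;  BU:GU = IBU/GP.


U = 1.65·0.000125^(73/1000)·(1−e^(−0.04·68))/4.15 = 0.1927
IBU = (6.8/100)·38·0.1927·1000/19.3 = 25.8018
BU:GU = 25.8018/73

0.3534


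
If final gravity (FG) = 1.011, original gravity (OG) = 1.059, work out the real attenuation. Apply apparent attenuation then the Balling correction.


AA = (OG−FG)/(OG−1)·100;  RA = AA·0.8192
AA = (1.059 − 1.011)/(1.059 − 1)·100 = 81.3559
RA = 81.3559·0.8192

66.6468 %


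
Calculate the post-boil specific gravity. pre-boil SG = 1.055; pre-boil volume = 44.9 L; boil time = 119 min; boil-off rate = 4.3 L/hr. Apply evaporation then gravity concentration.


V_post = V_pre − rate·(t/60);  SG_post = 1 + (SG_pre−1)·V_pre/V_post
V_post = 44.9 − 4.3·(119/60) = 36.3717
SG_post = 1 + (1.055 − 1)·44.9/36.3717

1.0679


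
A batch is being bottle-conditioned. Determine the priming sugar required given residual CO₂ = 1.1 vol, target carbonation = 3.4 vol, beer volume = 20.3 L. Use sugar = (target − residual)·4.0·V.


sugar = (3.4 − 1.1)·4.0·20.3

186.7600 g


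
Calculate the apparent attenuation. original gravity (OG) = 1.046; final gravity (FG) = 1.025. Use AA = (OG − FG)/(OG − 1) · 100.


AA = (1.046 − 1.025)/(1.046 − 1) · 100

45.6522 %


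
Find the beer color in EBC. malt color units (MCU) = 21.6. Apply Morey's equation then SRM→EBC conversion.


SRM = 1.4922·MCU^0.6859;  EBC = SRM·1.97
SRM = 1.4922·21.6^0.6859 = 12.2780
EBC = 12.2780·1.97

24.1877 EBC


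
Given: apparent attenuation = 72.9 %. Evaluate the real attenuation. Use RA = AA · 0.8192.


RA = 72.9 · 0.8192

59.7197 %


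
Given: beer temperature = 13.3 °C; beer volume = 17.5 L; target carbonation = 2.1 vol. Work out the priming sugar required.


residual = 14.695·(0.01821 + 0.09011·e^(−0.04·T));  sugar = (target − residual)·4.0·V
residual = 14.695·(0.01821 + 0.09011·e^(−0.04·13.3)) = 1.0454
sugar = (2.1 − 1.0454)·4.0·17.5

73.8185 g


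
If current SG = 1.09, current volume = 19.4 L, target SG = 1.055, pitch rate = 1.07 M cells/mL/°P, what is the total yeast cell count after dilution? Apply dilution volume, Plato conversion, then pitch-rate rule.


V_w = V·((SG_c−1)/(SG_t−1)−1);  °P = 259 − 259/SG_t;  cells = rate·(V+V_w)·°P
V_w = 19.4·((1.09−1)/(1.055−1)−1) = 12.3455
V_final = 19.4 + 12.3455 = 31.7455
°P = 259 − 259/1.055 = 13.5024
cells = 1.07·31.7455·13.5024

458.6436 billion cells


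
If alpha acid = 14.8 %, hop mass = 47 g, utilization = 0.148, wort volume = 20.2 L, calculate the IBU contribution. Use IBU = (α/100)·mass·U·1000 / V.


IBU = (14.8/100)·47·0.148·1000 / 20.2

50.9648 IBU


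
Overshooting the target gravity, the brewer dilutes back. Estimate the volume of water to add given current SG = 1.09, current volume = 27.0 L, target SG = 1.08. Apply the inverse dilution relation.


V_water = V·((SG_curr − 1)/(SG_target − 1) − 1)
V_water = 27.0·((1.09 − 1)/(1.08 − 1) − 1)

3.3750 L


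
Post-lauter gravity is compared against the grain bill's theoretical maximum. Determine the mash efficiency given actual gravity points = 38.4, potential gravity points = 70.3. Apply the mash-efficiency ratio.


efficiency = actual / potential × 100
efficiency = 38.4 / 70.3 × 100

54.6230 %


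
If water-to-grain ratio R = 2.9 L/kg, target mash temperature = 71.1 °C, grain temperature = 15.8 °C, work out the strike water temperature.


T_strike = (0.41/R)·(T_mash − T_grain) + T_mash
T_strike = (0.41/2.9)·(71.1 − 15.8) + 71.1

78.9183 °C


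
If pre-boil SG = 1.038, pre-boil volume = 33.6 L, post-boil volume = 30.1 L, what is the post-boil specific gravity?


SG_post = 1 + (SG_pre − 1)·V_pre/V_post
pts_pre = (1.038 − 1)·1000 = 38.0000
pts_post = 38.0000·33.6/30.1 = 42.4186
SG_post = 1 + 42.4186/1000

1.0424


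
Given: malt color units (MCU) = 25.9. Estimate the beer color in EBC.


SRM = 1.4922·MCU^0.6859;  EBC = SRM·1.97
SRM = 1.4922·25.9^0.6859 = 13.9062
EBC = 13.9062·1.97

27.3953 EBC


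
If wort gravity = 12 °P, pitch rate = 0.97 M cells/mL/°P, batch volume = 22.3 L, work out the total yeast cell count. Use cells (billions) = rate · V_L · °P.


cells = 0.97 · 22.3 · 12

259.5720 billion cells


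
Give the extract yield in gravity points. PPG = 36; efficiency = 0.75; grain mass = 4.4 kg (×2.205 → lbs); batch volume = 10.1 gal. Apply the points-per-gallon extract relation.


points = lbs × PPG × eff / vol
lbs = 4.4 × 2.205 = 9.7020
points = 9.7020 × 36 × 0.75 / 10.1

25.9360 points


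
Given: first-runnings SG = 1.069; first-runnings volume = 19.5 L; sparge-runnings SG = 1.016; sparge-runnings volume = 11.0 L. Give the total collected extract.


total = Σ (SG_i − 1)·1000·V_i
first = (1.069 − 1)·1000·19.5 = 1345.5000
sparge = (1.016 − 1)·1000·11.0 = 176.0000
total = 1345.5000 + 176.0000

1521.5000 gravity·L


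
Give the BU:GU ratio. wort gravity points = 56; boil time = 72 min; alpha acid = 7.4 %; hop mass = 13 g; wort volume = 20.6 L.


U = 1.65·0.000125^(GP/1000)·(1−e^(−0.04t))/4.15;  IBU = (α/100)·m·U·1000/V;  BU:GU = IBU/GP
U = 1.65·0.000125^(56/1000)·(1−e^(−0.04·72))/4.15 = 0.2269
IBU = (7.4/100)·13·0.2269·1000/20.6 = 10.5945
BU:GU = 10.5945/56

0.1892


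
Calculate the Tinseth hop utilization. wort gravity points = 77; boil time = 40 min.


U = 1.65·0.000125^(GP/1000) · (1 − e^(−0.04·t))/4.15
bigness = 1.65·0.000125^(77/1000) = 0.8259
boil_factor = (1 − e^(−0.04·40))/4.15 = 0.1923
U = 0.8259 · 0.1923

0.1588


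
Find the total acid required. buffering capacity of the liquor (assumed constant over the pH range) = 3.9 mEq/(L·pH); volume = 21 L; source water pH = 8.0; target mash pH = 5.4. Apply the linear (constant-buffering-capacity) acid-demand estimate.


acid = buffering capacity · (pH_source − pH_target) · V
acid = 3.9 · (8.0 − 5.4) · 21

212.9400 mEq


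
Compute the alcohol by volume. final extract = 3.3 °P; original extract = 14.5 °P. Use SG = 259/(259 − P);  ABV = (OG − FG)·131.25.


OG = 259/(259 − 14.5) = 1.0593
FG = 259/(259 − 3.3) = 1.0129
ABV = (1.0593 − 1.0129)·131.25

6.0899 % ABV


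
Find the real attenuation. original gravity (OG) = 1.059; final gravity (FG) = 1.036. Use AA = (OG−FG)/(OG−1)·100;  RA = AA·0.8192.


AA = (1.059 − 1.036)/(1.059 − 1)·100 = 38.9831
RA = 38.9831·0.8192

31.9349 %


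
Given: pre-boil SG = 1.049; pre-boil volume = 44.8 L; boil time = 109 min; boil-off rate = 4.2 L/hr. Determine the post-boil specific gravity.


V_post = V_pre − rate·(t/60);  SG_post = 1 + (SG_pre−1)·V_pre/V_post
V_post = 44.8 − 4.2·(109/60) = 37.1700
SG_post = 1 + (1.049 − 1)·44.8/37.1700

1.0591


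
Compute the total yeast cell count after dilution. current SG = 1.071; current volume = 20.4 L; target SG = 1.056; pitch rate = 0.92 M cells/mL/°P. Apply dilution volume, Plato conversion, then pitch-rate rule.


V_w = V·((SG_c−1)/(SG_t−1)−1);  °P = 259 − 259/SG_t;  cells = rate·(V+V_w)·°P
V_w = 20.4·((1.071−1)/(1.056−1)−1) = 5.4643
V_final = 20.4 + 5.4643 = 25.8643
°P = 259 − 259/1.056 = 13.7348
cells = 0.92·25.8643·13.7348

326.8227 billion cells


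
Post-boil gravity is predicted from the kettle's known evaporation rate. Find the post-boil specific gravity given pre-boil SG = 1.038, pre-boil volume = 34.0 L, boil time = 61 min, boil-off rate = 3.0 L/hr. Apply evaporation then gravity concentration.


V_post = V_pre − rate·(t/60);  SG_post = 1 + (SG_pre−1)·V_pre/V_post
V_post = 34.0 − 3.0·(61/60) = 30.9500
SG_post = 1 + (1.038 − 1)·34.0/30.9500

1.0417


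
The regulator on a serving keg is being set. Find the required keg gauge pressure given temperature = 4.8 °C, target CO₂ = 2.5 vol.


psi = vols/(0.01821 + 0.09011·e^(−0.04·T)) − 14.695
psi = 2.5/(0.01821 + 0.09011·e^(−0.04·4.8)) − 14.695

12.3091 psi


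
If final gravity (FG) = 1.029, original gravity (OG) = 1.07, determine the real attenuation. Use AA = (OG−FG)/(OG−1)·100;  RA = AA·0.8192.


AA = (1.07 − 1.029)/(1.07 − 1)·100 = 58.5714
RA = 58.5714·0.8192

47.9817 %


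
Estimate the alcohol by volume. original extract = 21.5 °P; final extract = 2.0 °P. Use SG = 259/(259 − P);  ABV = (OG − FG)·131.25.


OG = 259/(259 − 21.5) = 1.0905
FG = 259/(259 − 2.0) = 1.0078
ABV = (1.0905 − 1.0078)·131.25

10.8602 % ABV


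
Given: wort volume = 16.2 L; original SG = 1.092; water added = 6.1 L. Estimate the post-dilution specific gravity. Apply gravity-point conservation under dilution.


SG_new = 1 + (SG_old − 1)·V_old/(V_old + V_water)
pts = (1.092 − 1)·1000·16.2/(16.2 + 6.1) = 66.8341
SG_new = 1 + 66.8341/1000

1.0668


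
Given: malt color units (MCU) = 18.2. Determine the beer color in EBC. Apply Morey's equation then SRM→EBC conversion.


SRM = 1.4922·MCU^0.6859;  EBC = SRM·1.97
SRM = 1.4922·18.2^0.6859 = 10.9172
EBC = 10.9172·1.97

21.5068 EBC


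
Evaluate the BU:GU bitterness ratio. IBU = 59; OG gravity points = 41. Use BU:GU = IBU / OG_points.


BU:GU = 59 / 41

1.4390


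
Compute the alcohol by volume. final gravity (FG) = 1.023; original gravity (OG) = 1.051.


ABV = (OG − FG) · 131.25
ABV = (1.051 − 1.023) · 131.25

3.6750 % ABV


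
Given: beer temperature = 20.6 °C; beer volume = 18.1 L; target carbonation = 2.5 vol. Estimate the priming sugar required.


residual = 14.695·(0.01821 + 0.09011·e^(−0.04·T));  sugar = (target − residual)·4.0·V
residual = 14.695·(0.01821 + 0.09011·e^(−0.04·20.6)) = 0.8485
sugar = (2.5 − 0.8485)·4.0·18.1

119.5706 g


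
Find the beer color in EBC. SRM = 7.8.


EBC = SRM · 1.97
EBC = 7.8 · 1.97

15.3660 EBC


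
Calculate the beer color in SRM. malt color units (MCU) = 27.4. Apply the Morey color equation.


SRM = 1.4922 · MCU^0.6859
SRM = 1.4922 · 27.4^0.6859

14.4537 SRM


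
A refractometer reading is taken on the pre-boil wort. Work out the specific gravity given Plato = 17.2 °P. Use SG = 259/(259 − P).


SG = 259/(259 − 17.2)

1.0711


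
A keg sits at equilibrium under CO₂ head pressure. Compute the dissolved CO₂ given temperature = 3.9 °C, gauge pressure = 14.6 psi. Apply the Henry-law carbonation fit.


vols = (P + 14.695)·(0.01821 + 0.09011·e^(−0.04·T))
vols = (14.6 + 14.695)·(0.01821 + 0.09011·e^(−0.04·3.9))

2.7919 volumes


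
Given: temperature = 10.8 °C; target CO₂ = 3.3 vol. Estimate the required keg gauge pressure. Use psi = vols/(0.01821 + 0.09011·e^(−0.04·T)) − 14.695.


psi = 3.3/(0.01821 + 0.09011·e^(−0.04·10.8)) − 14.695

28.3240 psi


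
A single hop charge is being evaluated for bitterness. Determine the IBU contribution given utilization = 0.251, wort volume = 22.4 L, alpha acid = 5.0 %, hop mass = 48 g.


IBU = (α/100)·mass·U·1000 / V
IBU = (5.0/100)·48·0.251·1000 / 22.4

26.8929 IBU


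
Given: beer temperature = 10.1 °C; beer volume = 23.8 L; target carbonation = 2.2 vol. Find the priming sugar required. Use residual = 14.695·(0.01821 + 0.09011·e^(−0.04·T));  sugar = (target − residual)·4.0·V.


residual = 14.695·(0.01821 + 0.09011·e^(−0.04·10.1)) = 1.1517
sugar = (2.2 − 1.1517)·4.0·23.8

99.8012 g


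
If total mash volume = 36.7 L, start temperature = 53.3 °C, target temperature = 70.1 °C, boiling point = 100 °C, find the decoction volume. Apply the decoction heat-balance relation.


V_dec = V_total·(T_target − T_start)/(T_boil − T_start)
V_dec = 36.7·(70.1 − 53.3)/(100 − 53.3)

13.2026 L


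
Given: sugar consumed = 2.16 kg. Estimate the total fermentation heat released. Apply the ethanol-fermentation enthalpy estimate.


Q = m_sugar · 590 kJ/kg
Q = 2.16 · 590

1274.4000 kJ


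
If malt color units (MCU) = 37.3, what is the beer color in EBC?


SRM = 1.4922·MCU^0.6859;  EBC = SRM·1.97
SRM = 1.4922·37.3^0.6859 = 17.8592
EBC = 17.8592·1.97

35.1826 EBC


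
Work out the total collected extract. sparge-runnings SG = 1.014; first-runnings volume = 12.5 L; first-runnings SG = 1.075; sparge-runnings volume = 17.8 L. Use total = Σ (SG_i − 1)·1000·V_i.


first = (1.075 − 1)·1000·12.5 = 937.5000
sparge = (1.014 − 1)·1000·17.8 = 249.2000
total = 937.5000 + 249.2000

1186.7000 gravity·L


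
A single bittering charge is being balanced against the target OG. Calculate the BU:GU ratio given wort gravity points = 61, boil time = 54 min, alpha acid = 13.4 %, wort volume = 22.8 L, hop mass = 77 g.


U = 1.65·0.000125^(GP/1000)·(1−e^(−0.04t))/4.15;  IBU = (α/100)·m·U·1000/V;  BU:GU = IBU/GP
U = 1.65·0.000125^(61/1000)·(1−e^(−0.04·54))/4.15 = 0.2033
IBU = (13.4/100)·77·0.2033·1000/22.8 = 92.0008
BU:GU = 92.0008/61

1.5082


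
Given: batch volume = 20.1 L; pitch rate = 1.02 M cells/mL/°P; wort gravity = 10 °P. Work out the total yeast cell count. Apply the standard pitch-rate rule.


cells (billions) = rate · V_L · °P
cells = 1.02 · 20.1 · 10

205.0200 billion cells


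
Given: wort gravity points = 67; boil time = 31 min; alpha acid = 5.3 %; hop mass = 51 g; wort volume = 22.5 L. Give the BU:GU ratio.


U = 1.65·0.000125^(GP/1000)·(1−e^(−0.04t))/4.15;  IBU = (α/100)·m·U·1000/V;  BU:GU = IBU/GP
U = 1.65·0.000125^(67/1000)·(1−e^(−0.04·31))/4.15 = 0.1547
IBU = (5.3/100)·51·0.1547·1000/22.5 = 18.5878
BU:GU = 18.5878/67

0.2774


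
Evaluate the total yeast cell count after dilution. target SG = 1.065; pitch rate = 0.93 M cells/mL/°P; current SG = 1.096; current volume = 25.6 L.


V_w = V·((SG_c−1)/(SG_t−1)−1);  °P = 259 − 259/SG_t;  cells = rate·(V+V_w)·°P
V_w = 25.6·((1.096−1)/(1.065−1)−1) = 12.2092
V_final = 25.6 + 12.2092 = 37.8092
°P = 259 − 259/1.065 = 15.8075
cells = 0.93·37.8092·15.8075

555.8330 billion cells


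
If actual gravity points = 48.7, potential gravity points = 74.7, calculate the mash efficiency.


efficiency = actual / potential × 100
efficiency = 48.7 / 74.7 × 100

65.1941 %


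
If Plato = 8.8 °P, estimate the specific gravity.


SG = 259/(259 − P)
SG = 259/(259 − 8.8)

1.0352


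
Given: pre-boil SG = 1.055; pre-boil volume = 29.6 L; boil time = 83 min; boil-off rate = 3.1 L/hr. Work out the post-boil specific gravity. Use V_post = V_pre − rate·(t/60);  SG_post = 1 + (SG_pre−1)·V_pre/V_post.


V_post = 29.6 − 3.1·(83/60) = 25.3117
SG_post = 1 + (1.055 − 1)·29.6/25.3117

1.0643


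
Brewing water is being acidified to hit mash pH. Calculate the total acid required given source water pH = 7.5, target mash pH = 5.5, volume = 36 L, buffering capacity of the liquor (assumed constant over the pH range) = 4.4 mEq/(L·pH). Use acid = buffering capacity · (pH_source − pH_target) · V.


acid = 4.4 · (7.5 − 5.5) · 36

316.8000 mEq
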